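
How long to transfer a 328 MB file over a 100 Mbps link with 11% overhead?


Effective throughput = 100 * (1 - 11/100) = 89 Mbps
File size in Mb = 328 * 8 = 2624 Mb
Time = 2624 / 89
Time = 29.4831 seconds


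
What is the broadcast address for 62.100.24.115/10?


Network: 62.64.0.0/10
Host bits = 22
Set all host bits to 1:
Broadcast: 62.127.255.255


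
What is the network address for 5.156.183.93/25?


IP:   00000101.10011100.10110111.01011101
Mask: 11111111.11111111.11111111.10000000
AND operation:
Net:  00000101.10011100.10110111.00000000
Network: 5.156.183.0/25


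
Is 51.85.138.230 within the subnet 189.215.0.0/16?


Subnet network: 189.215.0.0
Test IP AND mask: 51.85.0.0
No, 51.85.138.230 is not in 189.215.0.0/16


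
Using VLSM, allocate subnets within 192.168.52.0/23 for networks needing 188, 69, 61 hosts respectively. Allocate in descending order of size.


188 hosts -> /24 (254 usable): 192.168.52.0/24
69 hosts -> /25 (126 usable): 192.168.53.0/25
61 hosts -> /26 (62 usable): 192.168.53.128/26
Allocation: 192.168.52.0/24 (188 hosts, 254 usable); 192.168.53.0/25 (69 hosts, 126 usable); 192.168.53.128/26 (61 hosts, 62 usable)


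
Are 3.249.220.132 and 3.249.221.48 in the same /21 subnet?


Mask: 255.255.248.0
3.249.220.132 AND mask = 3.249.216.0
3.249.221.48 AND mask = 3.249.216.0
Yes, same subnet (3.249.216.0)


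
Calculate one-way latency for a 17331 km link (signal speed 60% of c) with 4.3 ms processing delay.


Speed = 0.6 * 3e5 km/s = 180000 km/s
Propagation delay = 17331 / 180000 = 0.0963 s = 96.2833 ms
Processing delay = 4.3 ms
Total one-way latency = 100.5833 ms


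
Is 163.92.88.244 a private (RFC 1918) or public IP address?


RFC 1918 private ranges:
  10.0.0.0/8 (10.0.0.0 - 10.255.255.255)
  172.16.0.0/12 (172.16.0.0 - 172.31.255.255)
  192.168.0.0/16 (192.168.0.0 - 192.168.255.255)
Public (not in any RFC 1918 range)


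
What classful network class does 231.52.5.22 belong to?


First octet: 231
Binary: 11100111
1110xxxx -> Class D (224-239)
Class D (multicast), default mask N/A


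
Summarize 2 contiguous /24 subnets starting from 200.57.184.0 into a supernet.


Original prefix: /24
Number of subnets: 2 = 2^1
New prefix = 24 - 1 = 23
Supernet: 200.57.184.0/23


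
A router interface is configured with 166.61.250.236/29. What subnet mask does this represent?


/29 means 29 network bits, 3 host bits
Binary: 11111111111111111111111111111000
Mask: 255.255.255.248


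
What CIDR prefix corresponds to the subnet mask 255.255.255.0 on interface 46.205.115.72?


Binary: 11111111.11111111.11111111.00000000
Count leading 1s
Prefix: /24


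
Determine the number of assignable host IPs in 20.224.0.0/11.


Host bits = 32 - 11 = 21
Total addresses = 2^21 = 2097152
Usable = total - 2 (network and broadcast)
Usable hosts: 2097150


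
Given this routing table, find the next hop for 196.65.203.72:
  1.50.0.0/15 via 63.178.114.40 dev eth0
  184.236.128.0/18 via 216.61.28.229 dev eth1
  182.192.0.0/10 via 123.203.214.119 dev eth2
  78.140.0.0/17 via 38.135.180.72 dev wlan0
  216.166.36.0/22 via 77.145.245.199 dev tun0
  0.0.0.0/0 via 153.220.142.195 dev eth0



Longest prefix match for 196.65.203.72:
  /15 1.50.0.0: no
  /18 184.236.128.0: no
  /10 182.192.0.0: no
  /17 78.140.0.0: no
  /22 216.166.36.0: no
  /0 0.0.0.0: MATCH
Selected: next-hop 153.220.142.195 via eth0 (matched /0)


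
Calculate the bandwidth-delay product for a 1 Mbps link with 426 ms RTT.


BDP = bandwidth * RTT
= 1 Mbps * 426 ms
= 1 * 1e6 * 426 / 1000 bits
= 426000 bits
= 53250 bytes
= 52.002 KB
BDP = 426000 bits (53250 bytes)


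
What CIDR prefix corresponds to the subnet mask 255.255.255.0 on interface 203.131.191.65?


Binary: 11111111.11111111.11111111.00000000
Count leading 1s
Prefix: /24


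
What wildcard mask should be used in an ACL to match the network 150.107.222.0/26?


Subnet mask: 255.255.255.192
Wildcard = 255.255.255.255 - subnet mask
255 - 255 = 0
255 - 255 = 0
255 - 255 = 0
255 - 192 = 63
Wildcard: 0.0.0.63


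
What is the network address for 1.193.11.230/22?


IP:   00000001.11000001.00001011.11100110
Mask: 11111111.11111111.11111100.00000000
AND operation:
Net:  00000001.11000001.00001000.00000000
Network: 1.193.8.0/22


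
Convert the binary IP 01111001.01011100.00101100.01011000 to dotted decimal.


01111001 = 121
01011100 = 92
00101100 = 44
01011000 = 88
IP: 121.92.44.88


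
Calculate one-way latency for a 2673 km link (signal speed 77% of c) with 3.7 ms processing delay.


Speed = 0.77 * 3e5 km/s = 231000 km/s
Propagation delay = 2673 / 231000 = 0.0116 s = 11.5714 ms
Processing delay = 3.7 ms
Total one-way latency = 15.2714 ms


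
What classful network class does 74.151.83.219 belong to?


First octet: 74
Binary: 01001010
0xxxxxxx -> Class A (1-126)
Class A, default mask 255.0.0.0 (/8)


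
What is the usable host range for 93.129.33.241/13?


Network: 93.128.0.0
Broadcast: 93.135.255.255
First usable = network + 1
Last usable = broadcast - 1
Range: 93.128.0.1 to 93.135.255.254


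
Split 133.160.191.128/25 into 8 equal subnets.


New prefix = 25 + 3 = 28
Each subnet has 16 addresses
  133.160.191.128/28
  133.160.191.144/28
  133.160.191.160/28
  133.160.191.176/28
  133.160.191.192/28
  133.160.191.208/28
  133.160.191.224/28
  133.160.191.240/28
Subnets: 133.160.191.128/28, 133.160.191.144/28, 133.160.191.160/28, 133.160.191.176/28, 133.160.191.192/28, 133.160.191.208/28, 133.160.191.224/28, 133.160.191.240/28


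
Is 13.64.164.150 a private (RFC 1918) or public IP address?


RFC 1918 private ranges:
  10.0.0.0/8 (10.0.0.0 - 10.255.255.255)
  172.16.0.0/12 (172.16.0.0 - 172.31.255.255)
  192.168.0.0/16 (192.168.0.0 - 192.168.255.255)
Public (not in any RFC 1918 range)


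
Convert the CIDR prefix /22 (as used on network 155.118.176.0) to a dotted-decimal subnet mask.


/22 means 22 network bits, 10 host bits
Binary: 11111111111111111111110000000000
Mask: 255.255.252.0


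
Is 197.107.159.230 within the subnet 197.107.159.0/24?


Subnet network: 197.107.159.0
Test IP AND mask: 197.107.159.0
Yes, 197.107.159.230 is in 197.107.159.0/24


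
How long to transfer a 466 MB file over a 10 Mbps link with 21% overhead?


Effective throughput = 10 * (1 - 21/100) = 7.9 Mbps
File size in Mb = 466 * 8 = 3728 Mb
Time = 3728 / 7.9
Time = 471.8987 seconds


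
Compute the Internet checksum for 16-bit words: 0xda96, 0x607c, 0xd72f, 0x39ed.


Sum all words (with carry folding):
+ 0xda96 = 0xda96
+ 0x607c = 0x3b13
+ 0xd72f = 0x1243
+ 0x39ed = 0x4c30
One's complement: ~0x4c30
Checksum = 0xb3cf


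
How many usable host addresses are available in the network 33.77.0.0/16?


Host bits = 32 - 16 = 16
Total addresses = 2^16 = 65536
Usable = total - 2 (network and broadcast)
Usable hosts: 65534


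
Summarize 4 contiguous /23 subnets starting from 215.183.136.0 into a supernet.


Original prefix: /23
Number of subnets: 4 = 2^2
New prefix = 23 - 2 = 21
Supernet: 215.183.136.0/21


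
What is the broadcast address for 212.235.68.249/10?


Network: 212.192.0.0/10
Host bits = 22
Set all host bits to 1:
Broadcast: 212.255.255.255


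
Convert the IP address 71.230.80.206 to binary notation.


71 = 01000111
230 = 11100110
80 = 01010000
206 = 11001110
Binary: 01000111.11100110.01010000.11001110


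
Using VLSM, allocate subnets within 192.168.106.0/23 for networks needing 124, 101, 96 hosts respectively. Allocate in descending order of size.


124 hosts -> /25 (126 usable): 192.168.106.0/25
101 hosts -> /25 (126 usable): 192.168.106.128/25
96 hosts -> /25 (126 usable): 192.168.107.0/25
Allocation: 192.168.106.0/25 (124 hosts, 126 usable); 192.168.106.128/25 (101 hosts, 126 usable); 192.168.107.0/25 (96 hosts, 126 usable)


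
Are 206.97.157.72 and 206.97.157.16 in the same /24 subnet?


Mask: 255.255.255.0
206.97.157.72 AND mask = 206.97.157.0
206.97.157.16 AND mask = 206.97.157.0
Yes, same subnet (206.97.157.0)


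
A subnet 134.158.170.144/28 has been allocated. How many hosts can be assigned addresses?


Host bits = 32 - 28 = 4
Total addresses = 2^4 = 16
Usable = total - 2 (network and broadcast)
Usable hosts: 14


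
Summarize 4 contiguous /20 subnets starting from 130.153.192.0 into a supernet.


Original prefix: /20
Number of subnets: 4 = 2^2
New prefix = 20 - 2 = 18
Supernet: 130.153.192.0/18


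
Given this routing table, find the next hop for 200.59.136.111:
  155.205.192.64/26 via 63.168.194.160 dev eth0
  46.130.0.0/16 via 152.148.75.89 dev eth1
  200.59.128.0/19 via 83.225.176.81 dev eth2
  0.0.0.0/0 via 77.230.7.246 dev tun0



Longest prefix match for 200.59.136.111:
  /26 155.205.192.64: no
  /16 46.130.0.0: no
  /19 200.59.128.0: MATCH
  /0 0.0.0.0: MATCH
Selected: next-hop 83.225.176.81 via eth2 (matched /19)


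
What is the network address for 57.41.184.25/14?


IP:   00111001.00101001.10111000.00011001
Mask: 11111111.11111100.00000000.00000000
AND operation:
Net:  00111001.00101000.00000000.00000000
Network: 57.40.0.0/14


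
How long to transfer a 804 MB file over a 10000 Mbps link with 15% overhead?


Effective throughput = 10000 * (1 - 15/100) = 8500 Mbps
File size in Mb = 804 * 8 = 6432 Mb
Time = 6432 / 8500
Time = 0.7567 seconds


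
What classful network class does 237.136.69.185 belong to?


First octet: 237
Binary: 11101101
1110xxxx -> Class D (224-239)
Class D (multicast), default mask N/A


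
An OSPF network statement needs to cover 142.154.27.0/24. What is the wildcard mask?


Subnet mask: 255.255.255.0
Wildcard = 255.255.255.255 - subnet mask
255 - 255 = 0
255 - 255 = 0
255 - 255 = 0
255 - 0 = 255
Wildcard: 0.0.0.255


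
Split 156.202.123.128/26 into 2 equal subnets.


New prefix = 26 + 1 = 27
Each subnet has 32 addresses
  156.202.123.128/27
  156.202.123.160/27
Subnets: 156.202.123.128/27, 156.202.123.160/27


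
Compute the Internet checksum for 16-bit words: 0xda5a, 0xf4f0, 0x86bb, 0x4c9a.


Sum all words (with carry folding):
+ 0xda5a = 0xda5a
+ 0xf4f0 = 0xcf4b
+ 0x86bb = 0x5607
+ 0x4c9a = 0xa2a1
One's complement: ~0xa2a1
Checksum = 0x5d5e


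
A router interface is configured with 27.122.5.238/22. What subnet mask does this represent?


/22 means 22 network bits, 10 host bits
Binary: 11111111111111111111110000000000
Mask: 255.255.252.0


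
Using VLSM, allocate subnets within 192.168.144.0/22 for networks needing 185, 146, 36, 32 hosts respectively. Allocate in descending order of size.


185 hosts -> /24 (254 usable): 192.168.144.0/24
146 hosts -> /24 (254 usable): 192.168.145.0/24
36 hosts -> /26 (62 usable): 192.168.146.0/26
32 hosts -> /26 (62 usable): 192.168.146.64/26
Allocation: 192.168.144.0/24 (185 hosts, 254 usable); 192.168.145.0/24 (146 hosts, 254 usable); 192.168.146.0/26 (36 hosts, 62 usable); 192.168.146.64/26 (32 hosts, 62 usable)


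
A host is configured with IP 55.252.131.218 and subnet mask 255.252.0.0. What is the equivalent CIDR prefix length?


Binary: 11111111.11111100.00000000.00000000
Count leading 1s
Prefix: /14


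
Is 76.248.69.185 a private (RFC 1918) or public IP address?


RFC 1918 private ranges:
  10.0.0.0/8 (10.0.0.0 - 10.255.255.255)
  172.16.0.0/12 (172.16.0.0 - 172.31.255.255)
  192.168.0.0/16 (192.168.0.0 - 192.168.255.255)
Public (not in any RFC 1918 range)


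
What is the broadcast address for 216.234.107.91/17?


Network: 216.234.0.0/17
Host bits = 15
Set all host bits to 1:
Broadcast: 216.234.127.255


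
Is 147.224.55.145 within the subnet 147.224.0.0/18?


Subnet network: 147.224.0.0
Test IP AND mask: 147.224.0.0
Yes, 147.224.55.145 is in 147.224.0.0/18


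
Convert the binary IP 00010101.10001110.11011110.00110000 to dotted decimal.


00010101 = 21
10001110 = 142
11011110 = 222
00110000 = 48
IP: 21.142.222.48


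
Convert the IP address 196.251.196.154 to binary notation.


196 = 11000100
251 = 11111011
196 = 11000100
154 = 10011010
Binary: 11000100.11111011.11000100.10011010


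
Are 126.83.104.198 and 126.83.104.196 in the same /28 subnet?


Mask: 255.255.255.240
126.83.104.198 AND mask = 126.83.104.192
126.83.104.196 AND mask = 126.83.104.192
Yes, same subnet (126.83.104.192)


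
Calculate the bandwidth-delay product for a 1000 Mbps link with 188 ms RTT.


BDP = bandwidth * RTT
= 1000 Mbps * 188 ms
= 1000 * 1e6 * 188 / 1000 bits
= 188000000 bits
= 23500000 bytes
= 22949.2188 KB
BDP = 188000000 bits (23500000 bytes)


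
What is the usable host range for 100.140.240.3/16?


Network: 100.140.0.0
Broadcast: 100.140.255.255
First usable = network + 1
Last usable = broadcast - 1
Range: 100.140.0.1 to 100.140.255.254


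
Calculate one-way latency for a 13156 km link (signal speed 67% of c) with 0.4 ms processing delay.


Speed = 0.67 * 3e5 km/s = 201000 km/s
Propagation delay = 13156 / 201000 = 0.0655 s = 65.4527 ms
Processing delay = 0.4 ms
Total one-way latency = 65.8527 ms


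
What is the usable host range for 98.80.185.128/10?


Network: 98.64.0.0
Broadcast: 98.127.255.255
First usable = network + 1
Last usable = broadcast - 1
Range: 98.64.0.1 to 98.127.255.254


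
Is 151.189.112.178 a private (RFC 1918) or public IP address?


RFC 1918 private ranges:
  10.0.0.0/8 (10.0.0.0 - 10.255.255.255)
  172.16.0.0/12 (172.16.0.0 - 172.31.255.255)
  192.168.0.0/16 (192.168.0.0 - 192.168.255.255)
Public (not in any RFC 1918 range)


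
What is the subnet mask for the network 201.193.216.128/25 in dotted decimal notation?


/25 means 25 network bits, 7 host bits
Binary: 11111111111111111111111110000000
Mask: 255.255.255.128


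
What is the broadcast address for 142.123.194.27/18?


Network: 142.123.192.0/18
Host bits = 14
Set all host bits to 1:
Broadcast: 142.123.255.255


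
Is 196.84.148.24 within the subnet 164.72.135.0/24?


Subnet network: 164.72.135.0
Test IP AND mask: 196.84.148.0
No, 196.84.148.24 is not in 164.72.135.0/24


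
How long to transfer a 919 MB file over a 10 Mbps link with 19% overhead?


Effective throughput = 10 * (1 - 19/100) = 8.1 Mbps
File size in Mb = 919 * 8 = 7352 Mb
Time = 7352 / 8.1
Time = 907.6543 seconds


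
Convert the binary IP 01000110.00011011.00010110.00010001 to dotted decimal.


01000110 = 70
00011011 = 27
00010110 = 22
00010001 = 17
IP: 70.27.22.17


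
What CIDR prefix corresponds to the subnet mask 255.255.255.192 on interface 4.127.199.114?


Binary: 11111111.11111111.11111111.11000000
Count leading 1s
Prefix: /26


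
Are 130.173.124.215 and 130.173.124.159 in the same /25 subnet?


Mask: 255.255.255.128
130.173.124.215 AND mask = 130.173.124.128
130.173.124.159 AND mask = 130.173.124.128
Yes, same subnet (130.173.124.128)


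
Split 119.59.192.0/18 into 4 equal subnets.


New prefix = 18 + 2 = 20
Each subnet has 4096 addresses
  119.59.192.0/20
  119.59.208.0/20
  119.59.224.0/20
  119.59.240.0/20
Subnets: 119.59.192.0/20, 119.59.208.0/20, 119.59.224.0/20, 119.59.240.0/20


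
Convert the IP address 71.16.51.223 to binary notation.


71 = 01000111
16 = 00010000
51 = 00110011
223 = 11011111
Binary: 01000111.00010000.00110011.11011111


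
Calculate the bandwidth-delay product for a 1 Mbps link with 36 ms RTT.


BDP = bandwidth * RTT
= 1 Mbps * 36 ms
= 1 * 1e6 * 36 / 1000 bits
= 36000 bits
= 4500 bytes
= 4.3945 KB
BDP = 36000 bits (4500 bytes)


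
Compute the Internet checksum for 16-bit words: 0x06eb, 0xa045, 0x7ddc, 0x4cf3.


Sum all words (with carry folding):
+ 0x06eb = 0x06eb
+ 0xa045 = 0xa730
+ 0x7ddc = 0x250d
+ 0x4cf3 = 0x7200
One's complement: ~0x7200
Checksum = 0x8dff


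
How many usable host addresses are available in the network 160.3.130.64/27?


Host bits = 32 - 27 = 5
Total addresses = 2^5 = 32
Usable = total - 2 (network and broadcast)
Usable hosts: 30


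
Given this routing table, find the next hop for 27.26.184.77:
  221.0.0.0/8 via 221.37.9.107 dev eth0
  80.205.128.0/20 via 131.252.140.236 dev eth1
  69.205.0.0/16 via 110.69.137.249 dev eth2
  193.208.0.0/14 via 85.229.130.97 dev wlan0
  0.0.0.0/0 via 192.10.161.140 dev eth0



Longest prefix match for 27.26.184.77:
  /8 221.0.0.0: no
  /20 80.205.128.0: no
  /16 69.205.0.0: no
  /14 193.208.0.0: no
  /0 0.0.0.0: MATCH
Selected: next-hop 192.10.161.140 via eth0 (matched /0)


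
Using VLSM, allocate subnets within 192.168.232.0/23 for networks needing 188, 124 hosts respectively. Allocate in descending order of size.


188 hosts -> /24 (254 usable): 192.168.232.0/24
124 hosts -> /25 (126 usable): 192.168.233.0/25
Allocation: 192.168.232.0/24 (188 hosts, 254 usable); 192.168.233.0/25 (124 hosts, 126 usable)


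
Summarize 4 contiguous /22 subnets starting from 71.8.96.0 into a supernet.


Original prefix: /22
Number of subnets: 4 = 2^2
New prefix = 22 - 2 = 20
Supernet: 71.8.96.0/20


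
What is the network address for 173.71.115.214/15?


IP:   10101101.01000111.01110011.11010110
Mask: 11111111.11111110.00000000.00000000
AND operation:
Net:  10101101.01000110.00000000.00000000
Network: 173.70.0.0/15


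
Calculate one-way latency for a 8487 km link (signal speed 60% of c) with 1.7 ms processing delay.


Speed = 0.6 * 3e5 km/s = 180000 km/s
Propagation delay = 8487 / 180000 = 0.0471 s = 47.15 ms
Processing delay = 1.7 ms
Total one-way latency = 48.85 ms


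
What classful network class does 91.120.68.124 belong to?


First octet: 91
Binary: 01011011
0xxxxxxx -> Class A (1-126)
Class A, default mask 255.0.0.0 (/8)


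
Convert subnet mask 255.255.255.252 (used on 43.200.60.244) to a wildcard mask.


Subnet mask: 255.255.255.252
Wildcard = 255.255.255.255 - subnet mask
255 - 255 = 0
255 - 255 = 0
255 - 255 = 0
255 - 252 = 3
Wildcard: 0.0.0.3


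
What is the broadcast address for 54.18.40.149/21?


Network: 54.18.40.0/21
Host bits = 11
Set all host bits to 1:
Broadcast: 54.18.47.255


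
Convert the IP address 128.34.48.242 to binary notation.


128 = 10000000
34 = 00100010
48 = 00110000
242 = 11110010
Binary: 10000000.00100010.00110000.11110010


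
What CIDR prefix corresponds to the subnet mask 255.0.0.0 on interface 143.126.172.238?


Binary: 11111111.00000000.00000000.00000000
Count leading 1s
Prefix: /8


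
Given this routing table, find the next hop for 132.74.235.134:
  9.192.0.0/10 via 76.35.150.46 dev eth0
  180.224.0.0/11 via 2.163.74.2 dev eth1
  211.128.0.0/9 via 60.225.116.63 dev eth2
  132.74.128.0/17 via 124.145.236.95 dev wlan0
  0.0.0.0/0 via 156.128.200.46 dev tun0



Longest prefix match for 132.74.235.134:
  /10 9.192.0.0: no
  /11 180.224.0.0: no
  /9 211.128.0.0: no
  /17 132.74.128.0: MATCH
  /0 0.0.0.0: MATCH
Selected: next-hop 124.145.236.95 via wlan0 (matched /17)


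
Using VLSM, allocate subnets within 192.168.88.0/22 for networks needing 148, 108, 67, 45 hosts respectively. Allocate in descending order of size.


148 hosts -> /24 (254 usable): 192.168.88.0/24
108 hosts -> /25 (126 usable): 192.168.89.0/25
67 hosts -> /25 (126 usable): 192.168.89.128/25
45 hosts -> /26 (62 usable): 192.168.90.0/26
Allocation: 192.168.88.0/24 (148 hosts, 254 usable); 192.168.89.0/25 (108 hosts, 126 usable); 192.168.89.128/25 (67 hosts, 126 usable); 192.168.90.0/26 (45 hosts, 62 usable)


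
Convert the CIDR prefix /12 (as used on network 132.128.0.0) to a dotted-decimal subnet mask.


/12 means 12 network bits, 20 host bits
Binary: 11111111111100000000000000000000
Mask: 255.240.0.0


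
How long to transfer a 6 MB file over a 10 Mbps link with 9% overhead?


Effective throughput = 10 * (1 - 9/100) = 9.1 Mbps
File size in Mb = 6 * 8 = 48 Mb
Time = 48 / 9.1
Time = 5.2747 seconds


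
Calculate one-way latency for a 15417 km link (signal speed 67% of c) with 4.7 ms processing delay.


Speed = 0.67 * 3e5 km/s = 201000 km/s
Propagation delay = 15417 / 201000 = 0.0767 s = 76.7015 ms
Processing delay = 4.7 ms
Total one-way latency = 81.4015 ms


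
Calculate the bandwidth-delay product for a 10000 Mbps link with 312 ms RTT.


BDP = bandwidth * RTT
= 10000 Mbps * 312 ms
= 10000 * 1e6 * 312 / 1000 bits
= 3120000000 bits
= 390000000 bytes
= 380859.375 KB
BDP = 3120000000 bits (390000000 bytes)


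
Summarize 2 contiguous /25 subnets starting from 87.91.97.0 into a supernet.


Original prefix: /25
Number of subnets: 2 = 2^1
New prefix = 25 - 1 = 24
Supernet: 87.91.97.0/24


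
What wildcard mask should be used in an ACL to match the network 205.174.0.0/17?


Subnet mask: 255.255.128.0
Wildcard = 255.255.255.255 - subnet mask
255 - 255 = 0
255 - 255 = 0
255 - 128 = 127
255 - 0 = 255
Wildcard: 0.0.127.255


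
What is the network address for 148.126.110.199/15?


IP:   10010100.01111110.01101110.11000111
Mask: 11111111.11111110.00000000.00000000
AND operation:
Net:  10010100.01111110.00000000.00000000
Network: 148.126.0.0/15


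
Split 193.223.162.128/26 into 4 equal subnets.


New prefix = 26 + 2 = 28
Each subnet has 16 addresses
  193.223.162.128/28
  193.223.162.144/28
  193.223.162.160/28
  193.223.162.176/28
Subnets: 193.223.162.128/28, 193.223.162.144/28, 193.223.162.160/28, 193.223.162.176/28


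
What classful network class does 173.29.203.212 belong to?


First octet: 173
Binary: 10101101
10xxxxxx -> Class B (128-191)
Class B, default mask 255.255.0.0 (/16)


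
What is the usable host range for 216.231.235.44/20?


Network: 216.231.224.0
Broadcast: 216.231.239.255
First usable = network + 1
Last usable = broadcast - 1
Range: 216.231.224.1 to 216.231.239.254


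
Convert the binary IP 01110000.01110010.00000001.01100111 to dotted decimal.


01110000 = 112
01110010 = 114
00000001 = 1
01100111 = 103
IP: 112.114.1.103


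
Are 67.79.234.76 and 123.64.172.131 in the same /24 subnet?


Mask: 255.255.255.0
67.79.234.76 AND mask = 67.79.234.0
123.64.172.131 AND mask = 123.64.172.0
No, different subnets (67.79.234.0 vs 123.64.172.0)


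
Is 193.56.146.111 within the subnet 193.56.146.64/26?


Subnet network: 193.56.146.64
Test IP AND mask: 193.56.146.64
Yes, 193.56.146.111 is in 193.56.146.64/26


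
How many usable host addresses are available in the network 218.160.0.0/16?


Host bits = 32 - 16 = 16
Total addresses = 2^16 = 65536
Usable = total - 2 (network and broadcast)
Usable hosts: 65534


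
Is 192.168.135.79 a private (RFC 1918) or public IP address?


RFC 1918 private ranges:
  10.0.0.0/8 (10.0.0.0 - 10.255.255.255)
  172.16.0.0/12 (172.16.0.0 - 172.31.255.255)
  192.168.0.0/16 (192.168.0.0 - 192.168.255.255)
Private (in 192.168.0.0/16)


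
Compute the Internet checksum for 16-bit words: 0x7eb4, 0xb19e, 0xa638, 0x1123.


Sum all words (with carry folding):
+ 0x7eb4 = 0x7eb4
+ 0xb19e = 0x3053
+ 0xa638 = 0xd68b
+ 0x1123 = 0xe7ae
One's complement: ~0xe7ae
Checksum = 0x1851


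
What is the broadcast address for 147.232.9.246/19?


Network: 147.232.0.0/19
Host bits = 13
Set all host bits to 1:
Broadcast: 147.232.31.255


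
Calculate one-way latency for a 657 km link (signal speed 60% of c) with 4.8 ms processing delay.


Speed = 0.6 * 3e5 km/s = 180000 km/s
Propagation delay = 657 / 180000 = 0.0037 s = 3.65 ms
Processing delay = 4.8 ms
Total one-way latency = 8.45 ms


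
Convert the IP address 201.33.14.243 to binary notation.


201 = 11001001
33 = 00100001
14 = 00001110
243 = 11110011
Binary: 11001001.00100001.00001110.11110011


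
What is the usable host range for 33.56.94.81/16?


Network: 33.56.0.0
Broadcast: 33.56.255.255
First usable = network + 1
Last usable = broadcast - 1
Range: 33.56.0.1 to 33.56.255.254


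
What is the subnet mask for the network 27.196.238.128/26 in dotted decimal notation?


/26 means 26 network bits, 6 host bits
Binary: 11111111111111111111111111000000
Mask: 255.255.255.192


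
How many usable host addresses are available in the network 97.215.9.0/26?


Host bits = 32 - 26 = 6
Total addresses = 2^6 = 64
Usable = total - 2 (network and broadcast)
Usable hosts: 62


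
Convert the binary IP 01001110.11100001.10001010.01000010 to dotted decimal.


01001110 = 78
11100001 = 225
10001010 = 138
01000010 = 66
IP: 78.225.138.66


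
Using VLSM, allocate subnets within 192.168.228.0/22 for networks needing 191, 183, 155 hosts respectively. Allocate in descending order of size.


191 hosts -> /24 (254 usable): 192.168.228.0/24
183 hosts -> /24 (254 usable): 192.168.229.0/24
155 hosts -> /24 (254 usable): 192.168.230.0/24
Allocation: 192.168.228.0/24 (191 hosts, 254 usable); 192.168.229.0/24 (183 hosts, 254 usable); 192.168.230.0/24 (155 hosts, 254 usable)


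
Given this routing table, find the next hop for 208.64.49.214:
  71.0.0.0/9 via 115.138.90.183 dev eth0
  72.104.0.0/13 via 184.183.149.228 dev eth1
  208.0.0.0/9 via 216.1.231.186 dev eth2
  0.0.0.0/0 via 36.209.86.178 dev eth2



Longest prefix match for 208.64.49.214:
  /9 71.0.0.0: no
  /13 72.104.0.0: no
  /9 208.0.0.0: MATCH
  /0 0.0.0.0: MATCH
Selected: next-hop 216.1.231.186 via eth2 (matched /9)


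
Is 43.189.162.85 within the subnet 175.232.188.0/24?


Subnet network: 175.232.188.0
Test IP AND mask: 43.189.162.0
No, 43.189.162.85 is not in 175.232.188.0/24


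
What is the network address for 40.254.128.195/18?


IP:   00101000.11111110.10000000.11000011
Mask: 11111111.11111111.11000000.00000000
AND operation:
Net:  00101000.11111110.10000000.00000000
Network: 40.254.128.0/18


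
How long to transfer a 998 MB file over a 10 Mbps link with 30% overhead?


Effective throughput = 10 * (1 - 30/100) = 7 Mbps
File size in Mb = 998 * 8 = 7984 Mb
Time = 7984 / 7
Time = 1140.5714 seconds


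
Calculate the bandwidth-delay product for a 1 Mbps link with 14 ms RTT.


BDP = bandwidth * RTT
= 1 Mbps * 14 ms
= 1 * 1e6 * 14 / 1000 bits
= 14000 bits
= 1750 bytes
= 1.709 KB
BDP = 14000 bits (1750 bytes)


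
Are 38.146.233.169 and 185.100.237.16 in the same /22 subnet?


Mask: 255.255.252.0
38.146.233.169 AND mask = 38.146.232.0
185.100.237.16 AND mask = 185.100.236.0
No, different subnets (38.146.232.0 vs 185.100.236.0)


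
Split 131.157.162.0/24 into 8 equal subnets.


New prefix = 24 + 3 = 27
Each subnet has 32 addresses
  131.157.162.0/27
  131.157.162.32/27
  131.157.162.64/27
  131.157.162.96/27
  131.157.162.128/27
  131.157.162.160/27
  131.157.162.192/27
  131.157.162.224/27
Subnets: 131.157.162.0/27, 131.157.162.32/27, 131.157.162.64/27, 131.157.162.96/27, 131.157.162.128/27, 131.157.162.160/27, 131.157.162.192/27, 131.157.162.224/27


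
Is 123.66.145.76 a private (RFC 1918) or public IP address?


RFC 1918 private ranges:
  10.0.0.0/8 (10.0.0.0 - 10.255.255.255)
  172.16.0.0/12 (172.16.0.0 - 172.31.255.255)
  192.168.0.0/16 (192.168.0.0 - 192.168.255.255)
Public (not in any RFC 1918 range)


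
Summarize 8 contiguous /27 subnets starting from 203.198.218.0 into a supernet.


Original prefix: /27
Number of subnets: 8 = 2^3
New prefix = 27 - 3 = 24
Supernet: 203.198.218.0/24


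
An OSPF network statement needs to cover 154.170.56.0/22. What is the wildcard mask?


Subnet mask: 255.255.252.0
Wildcard = 255.255.255.255 - subnet mask
255 - 255 = 0
255 - 255 = 0
255 - 252 = 3
255 - 0 = 255
Wildcard: 0.0.3.255


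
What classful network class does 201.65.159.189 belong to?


First octet: 201
Binary: 11001001
110xxxxx -> Class C (192-223)
Class C, default mask 255.255.255.0 (/24)


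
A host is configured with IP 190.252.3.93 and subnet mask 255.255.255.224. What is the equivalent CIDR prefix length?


Binary: 11111111.11111111.11111111.11100000
Count leading 1s
Prefix: /27


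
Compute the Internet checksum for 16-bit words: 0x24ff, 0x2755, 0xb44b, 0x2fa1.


Sum all words (with carry folding):
+ 0x24ff = 0x24ff
+ 0x2755 = 0x4c54
+ 0xb44b = 0x00a0
+ 0x2fa1 = 0x3041
One's complement: ~0x3041
Checksum = 0xcfbe


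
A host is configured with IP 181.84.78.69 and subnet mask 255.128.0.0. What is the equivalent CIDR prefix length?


Binary: 11111111.10000000.00000000.00000000
Count leading 1s
Prefix: /9


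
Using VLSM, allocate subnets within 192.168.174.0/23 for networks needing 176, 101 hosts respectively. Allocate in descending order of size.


176 hosts -> /24 (254 usable): 192.168.174.0/24
101 hosts -> /25 (126 usable): 192.168.175.0/25
Allocation: 192.168.174.0/24 (176 hosts, 254 usable); 192.168.175.0/25 (101 hosts, 126 usable)


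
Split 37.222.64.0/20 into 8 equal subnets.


New prefix = 20 + 3 = 23
Each subnet has 512 addresses
  37.222.64.0/23
  37.222.66.0/23
  37.222.68.0/23
  37.222.70.0/23
  37.222.72.0/23
  37.222.74.0/23
  37.222.76.0/23
  37.222.78.0/23
Subnets: 37.222.64.0/23, 37.222.66.0/23, 37.222.68.0/23, 37.222.70.0/23, 37.222.72.0/23, 37.222.74.0/23, 37.222.76.0/23, 37.222.78.0/23


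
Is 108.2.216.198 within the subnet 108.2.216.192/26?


Subnet network: 108.2.216.192
Test IP AND mask: 108.2.216.192
Yes, 108.2.216.198 is in 108.2.216.192/26


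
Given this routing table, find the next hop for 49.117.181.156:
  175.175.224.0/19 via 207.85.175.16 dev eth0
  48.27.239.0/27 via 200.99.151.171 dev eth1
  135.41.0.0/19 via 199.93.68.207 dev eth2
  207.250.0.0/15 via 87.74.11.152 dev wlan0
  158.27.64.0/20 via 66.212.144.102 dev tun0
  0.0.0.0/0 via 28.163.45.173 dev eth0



Longest prefix match for 49.117.181.156:
  /19 175.175.224.0: no
  /27 48.27.239.0: no
  /19 135.41.0.0: no
  /15 207.250.0.0: no
  /20 158.27.64.0: no
  /0 0.0.0.0: MATCH
Selected: next-hop 28.163.45.173 via eth0 (matched /0)


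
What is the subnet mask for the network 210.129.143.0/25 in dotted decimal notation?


/25 means 25 network bits, 7 host bits
Binary: 11111111111111111111111110000000
Mask: 255.255.255.128


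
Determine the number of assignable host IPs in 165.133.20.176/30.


Host bits = 32 - 30 = 2
Total addresses = 2^2 = 4
Usable = total - 2 (network and broadcast)
Usable hosts: 2


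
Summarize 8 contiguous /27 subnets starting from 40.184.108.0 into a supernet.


Original prefix: /27
Number of subnets: 8 = 2^3
New prefix = 27 - 3 = 24
Supernet: 40.184.108.0/24


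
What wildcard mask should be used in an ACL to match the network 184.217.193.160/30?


Subnet mask: 255.255.255.252
Wildcard = 255.255.255.255 - subnet mask
255 - 255 = 0
255 - 255 = 0
255 - 255 = 0
255 - 252 = 3
Wildcard: 0.0.0.3


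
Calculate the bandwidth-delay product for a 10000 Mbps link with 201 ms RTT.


BDP = bandwidth * RTT
= 10000 Mbps * 201 ms
= 10000 * 1e6 * 201 / 1000 bits
= 2010000000 bits
= 251250000 bytes
= 245361.3281 KB
BDP = 2010000000 bits (251250000 bytes)


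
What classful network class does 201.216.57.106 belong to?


First octet: 201
Binary: 11001001
110xxxxx -> Class C (192-223)
Class C, default mask 255.255.255.0 (/24)


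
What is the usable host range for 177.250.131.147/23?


Network: 177.250.130.0
Broadcast: 177.250.131.255
First usable = network + 1
Last usable = broadcast - 1
Range: 177.250.130.1 to 177.250.131.254


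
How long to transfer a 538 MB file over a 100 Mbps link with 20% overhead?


Effective throughput = 100 * (1 - 20/100) = 80 Mbps
File size in Mb = 538 * 8 = 4304 Mb
Time = 4304 / 80
Time = 53.8 seconds


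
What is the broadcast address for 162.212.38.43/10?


Network: 162.192.0.0/10
Host bits = 22
Set all host bits to 1:
Broadcast: 162.255.255.255


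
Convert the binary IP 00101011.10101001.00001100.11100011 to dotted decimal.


00101011 = 43
10101001 = 169
00001100 = 12
11100011 = 227
IP: 43.169.12.227


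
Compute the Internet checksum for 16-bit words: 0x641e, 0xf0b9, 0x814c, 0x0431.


Sum all words (with carry folding):
+ 0x641e = 0x641e
+ 0xf0b9 = 0x54d8
+ 0x814c = 0xd624
+ 0x0431 = 0xda55
One's complement: ~0xda55
Checksum = 0x25aa


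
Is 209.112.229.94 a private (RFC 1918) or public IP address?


RFC 1918 private ranges:
  10.0.0.0/8 (10.0.0.0 - 10.255.255.255)
  172.16.0.0/12 (172.16.0.0 - 172.31.255.255)
  192.168.0.0/16 (192.168.0.0 - 192.168.255.255)
Public (not in any RFC 1918 range)


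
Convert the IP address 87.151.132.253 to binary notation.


87 = 01010111
151 = 10010111
132 = 10000100
253 = 11111101
Binary: 01010111.10010111.10000100.11111101


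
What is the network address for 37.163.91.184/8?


IP:   00100101.10100011.01011011.10111000
Mask: 11111111.00000000.00000000.00000000
AND operation:
Net:  00100101.00000000.00000000.00000000
Network: 37.0.0.0/8


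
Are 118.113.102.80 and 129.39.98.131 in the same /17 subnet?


Mask: 255.255.128.0
118.113.102.80 AND mask = 118.113.0.0
129.39.98.131 AND mask = 129.39.0.0
No, different subnets (118.113.0.0 vs 129.39.0.0)


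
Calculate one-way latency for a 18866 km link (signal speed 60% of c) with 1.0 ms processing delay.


Speed = 0.6 * 3e5 km/s = 180000 km/s
Propagation delay = 18866 / 180000 = 0.1048 s = 104.8111 ms
Processing delay = 1.0 ms
Total one-way latency = 105.8111 ms


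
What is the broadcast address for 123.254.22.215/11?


Network: 123.224.0.0/11
Host bits = 21
Set all host bits to 1:
Broadcast: 123.255.255.255


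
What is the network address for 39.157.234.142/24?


IP:   00100111.10011101.11101010.10001110
Mask: 11111111.11111111.11111111.00000000
AND operation:
Net:  00100111.10011101.11101010.00000000
Network: 39.157.234.0/24


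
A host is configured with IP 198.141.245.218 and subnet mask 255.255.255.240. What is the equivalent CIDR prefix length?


Binary: 11111111.11111111.11111111.11110000
Count leading 1s
Prefix: /28


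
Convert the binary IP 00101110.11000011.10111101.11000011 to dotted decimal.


00101110 = 46
11000011 = 195
10111101 = 189
11000011 = 195
IP: 46.195.189.195


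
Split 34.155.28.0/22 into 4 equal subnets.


New prefix = 22 + 2 = 24
Each subnet has 256 addresses
  34.155.28.0/24
  34.155.29.0/24
  34.155.30.0/24
  34.155.31.0/24
Subnets: 34.155.28.0/24, 34.155.29.0/24, 34.155.30.0/24, 34.155.31.0/24


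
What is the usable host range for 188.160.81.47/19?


Network: 188.160.64.0
Broadcast: 188.160.95.255
First usable = network + 1
Last usable = broadcast - 1
Range: 188.160.64.1 to 188.160.95.254


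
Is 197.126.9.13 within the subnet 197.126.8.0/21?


Subnet network: 197.126.8.0
Test IP AND mask: 197.126.8.0
Yes, 197.126.9.13 is in 197.126.8.0/21


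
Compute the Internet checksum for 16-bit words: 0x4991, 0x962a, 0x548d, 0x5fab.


Sum all words (with carry folding):
+ 0x4991 = 0x4991
+ 0x962a = 0xdfbb
+ 0x548d = 0x3449
+ 0x5fab = 0x93f4
One's complement: ~0x93f4
Checksum = 0x6c0b


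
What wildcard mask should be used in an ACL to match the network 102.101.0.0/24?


Subnet mask: 255.255.255.0
Wildcard = 255.255.255.255 - subnet mask
255 - 255 = 0
255 - 255 = 0
255 - 255 = 0
255 - 0 = 255
Wildcard: 0.0.0.255


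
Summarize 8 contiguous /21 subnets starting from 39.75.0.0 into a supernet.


Original prefix: /21
Number of subnets: 8 = 2^3
New prefix = 21 - 3 = 18
Supernet: 39.75.0.0/18


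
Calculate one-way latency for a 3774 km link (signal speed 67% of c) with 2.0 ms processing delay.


Speed = 0.67 * 3e5 km/s = 201000 km/s
Propagation delay = 3774 / 201000 = 0.0188 s = 18.7761 ms
Processing delay = 2.0 ms
Total one-way latency = 20.7761 ms


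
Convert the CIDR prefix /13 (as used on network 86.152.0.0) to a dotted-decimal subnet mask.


/13 means 13 network bits, 19 host bits
Binary: 11111111111110000000000000000000
Mask: 255.248.0.0


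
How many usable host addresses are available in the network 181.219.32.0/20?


Host bits = 32 - 20 = 12
Total addresses = 2^12 = 4096
Usable = total - 2 (network and broadcast)
Usable hosts: 4094


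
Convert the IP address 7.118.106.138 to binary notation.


7 = 00000111
118 = 01110110
106 = 01101010
138 = 10001010
Binary: 00000111.01110110.01101010.10001010


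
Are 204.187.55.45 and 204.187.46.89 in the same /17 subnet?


Mask: 255.255.128.0
204.187.55.45 AND mask = 204.187.0.0
204.187.46.89 AND mask = 204.187.0.0
Yes, same subnet (204.187.0.0)


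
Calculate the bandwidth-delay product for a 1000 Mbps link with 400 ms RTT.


BDP = bandwidth * RTT
= 1000 Mbps * 400 ms
= 1000 * 1e6 * 400 / 1000 bits
= 400000000 bits
= 50000000 bytes
= 48828.125 KB
BDP = 400000000 bits (50000000 bytes)


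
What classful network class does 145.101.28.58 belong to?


First octet: 145
Binary: 10010001
10xxxxxx -> Class B (128-191)
Class B, default mask 255.255.0.0 (/16)


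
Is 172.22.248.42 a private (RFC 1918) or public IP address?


RFC 1918 private ranges:
  10.0.0.0/8 (10.0.0.0 - 10.255.255.255)
  172.16.0.0/12 (172.16.0.0 - 172.31.255.255)
  192.168.0.0/16 (192.168.0.0 - 192.168.255.255)
Private (in 172.16.0.0/12)


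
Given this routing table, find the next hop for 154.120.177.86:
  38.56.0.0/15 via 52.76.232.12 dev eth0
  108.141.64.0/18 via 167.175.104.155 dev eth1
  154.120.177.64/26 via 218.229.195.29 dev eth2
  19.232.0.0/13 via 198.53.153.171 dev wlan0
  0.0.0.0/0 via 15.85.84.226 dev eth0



Longest prefix match for 154.120.177.86:
  /15 38.56.0.0: no
  /18 108.141.64.0: no
  /26 154.120.177.64: MATCH
  /13 19.232.0.0: no
  /0 0.0.0.0: MATCH
Selected: next-hop 218.229.195.29 via eth2 (matched /26)


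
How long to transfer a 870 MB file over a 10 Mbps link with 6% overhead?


Effective throughput = 10 * (1 - 6/100) = 9.4 Mbps
File size in Mb = 870 * 8 = 6960 Mb
Time = 6960 / 9.4
Time = 740.4255 seconds


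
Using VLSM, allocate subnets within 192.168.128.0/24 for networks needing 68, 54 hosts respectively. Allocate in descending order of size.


68 hosts -> /25 (126 usable): 192.168.128.0/25
54 hosts -> /26 (62 usable): 192.168.128.128/26
Allocation: 192.168.128.0/25 (68 hosts, 126 usable); 192.168.128.128/26 (54 hosts, 62 usable)


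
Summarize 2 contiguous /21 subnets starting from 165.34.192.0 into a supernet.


Original prefix: /21
Number of subnets: 2 = 2^1
New prefix = 21 - 1 = 20
Supernet: 165.34.192.0/20


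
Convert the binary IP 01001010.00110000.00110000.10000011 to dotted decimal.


01001010 = 74
00110000 = 48
00110000 = 48
10000011 = 131
IP: 74.48.48.131


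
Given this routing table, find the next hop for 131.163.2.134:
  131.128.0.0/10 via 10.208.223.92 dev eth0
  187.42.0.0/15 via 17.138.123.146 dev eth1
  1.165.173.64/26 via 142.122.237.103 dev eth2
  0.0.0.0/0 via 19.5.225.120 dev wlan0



Longest prefix match for 131.163.2.134:
  /10 131.128.0.0: MATCH
  /15 187.42.0.0: no
  /26 1.165.173.64: no
  /0 0.0.0.0: MATCH
Selected: next-hop 10.208.223.92 via eth0 (matched /10)


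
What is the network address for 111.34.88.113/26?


IP:   01101111.00100010.01011000.01110001
Mask: 11111111.11111111.11111111.11000000
AND operation:
Net:  01101111.00100010.01011000.01000000
Network: 111.34.88.64/26


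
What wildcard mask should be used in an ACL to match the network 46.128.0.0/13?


Subnet mask: 255.248.0.0
Wildcard = 255.255.255.255 - subnet mask
255 - 255 = 0
255 - 248 = 7
255 - 0 = 255
255 - 0 = 255
Wildcard: 0.7.255.255


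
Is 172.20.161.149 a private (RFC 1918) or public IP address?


RFC 1918 private ranges:
  10.0.0.0/8 (10.0.0.0 - 10.255.255.255)
  172.16.0.0/12 (172.16.0.0 - 172.31.255.255)
  192.168.0.0/16 (192.168.0.0 - 192.168.255.255)
Private (in 172.16.0.0/12)


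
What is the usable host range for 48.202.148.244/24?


Network: 48.202.148.0
Broadcast: 48.202.148.255
First usable = network + 1
Last usable = broadcast - 1
Range: 48.202.148.1 to 48.202.148.254


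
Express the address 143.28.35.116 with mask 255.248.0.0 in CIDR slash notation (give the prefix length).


Binary: 11111111.11111000.00000000.00000000
Count leading 1s
Prefix: /13


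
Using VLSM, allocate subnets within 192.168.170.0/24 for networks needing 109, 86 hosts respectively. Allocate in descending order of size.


109 hosts -> /25 (126 usable): 192.168.170.0/25
86 hosts -> /25 (126 usable): 192.168.170.128/25
Allocation: 192.168.170.0/25 (109 hosts, 126 usable); 192.168.170.128/25 (86 hosts, 126 usable)
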